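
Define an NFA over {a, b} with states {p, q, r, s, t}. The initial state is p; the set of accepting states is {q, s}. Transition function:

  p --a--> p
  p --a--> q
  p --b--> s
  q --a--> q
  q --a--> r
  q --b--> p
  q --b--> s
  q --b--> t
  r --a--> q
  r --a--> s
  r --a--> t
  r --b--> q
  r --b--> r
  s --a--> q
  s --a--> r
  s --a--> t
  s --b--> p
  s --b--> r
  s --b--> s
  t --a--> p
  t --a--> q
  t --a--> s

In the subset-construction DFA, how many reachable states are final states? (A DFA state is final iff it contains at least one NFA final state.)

Start state of the DFA: {p}.
{p} --a--> {p, q}  [new]
{p} --b--> {s}  [new]
{p, q} --a--> {p, q, r}  [new]
{p, q} --b--> {p, s, t}  [new]
{s} --a--> {q, r, t}  [new]
{s} --b--> {p, r, s}  [new]
{p, q, r} --a--> {p, q, r, s, t}  [new]
{p, q, r} --b--> {p, q, r, s, t}  [seen]
{p, s, t} --a--> {p, q, r, s, t}  [seen]
{p, s, t} --b--> {p, r, s}  [seen]
{q, r, t} --a--> {p, q, r, s, t}  [seen]
{q, r, t} --b--> {p, q, r, s, t}  [seen]
{p, r, s} --a--> {p, q, r, s, t}  [seen]
{p, r, s} --b--> {p, q, r, s}  [new]
{p, q, r, s, t} --a--> {p, q, r, s, t}  [seen]
{p, q, r, s, t} --b--> {p, q, r, s, t}  [seen]
{p, q, r, s} --a--> {p, q, r, s, t}  [seen]
{p, q, r, s} --b--> {p, q, r, s, t}  [seen]
Reachable DFA states: {p}, {p, q}, {s}, {p, q, r}, {p, s, t}, {q, r, t}, {p, r, s}, {p, q, r, s, t}, {p, q, r, s}.
Accepting DFA states (contain an NFA accepting state): {p, q}, {s}, {p, q, r}, {p, s, t}, {q, r, t}, {p, r, s}, {p, q, r, s, t}, {p, q, r, s}.

8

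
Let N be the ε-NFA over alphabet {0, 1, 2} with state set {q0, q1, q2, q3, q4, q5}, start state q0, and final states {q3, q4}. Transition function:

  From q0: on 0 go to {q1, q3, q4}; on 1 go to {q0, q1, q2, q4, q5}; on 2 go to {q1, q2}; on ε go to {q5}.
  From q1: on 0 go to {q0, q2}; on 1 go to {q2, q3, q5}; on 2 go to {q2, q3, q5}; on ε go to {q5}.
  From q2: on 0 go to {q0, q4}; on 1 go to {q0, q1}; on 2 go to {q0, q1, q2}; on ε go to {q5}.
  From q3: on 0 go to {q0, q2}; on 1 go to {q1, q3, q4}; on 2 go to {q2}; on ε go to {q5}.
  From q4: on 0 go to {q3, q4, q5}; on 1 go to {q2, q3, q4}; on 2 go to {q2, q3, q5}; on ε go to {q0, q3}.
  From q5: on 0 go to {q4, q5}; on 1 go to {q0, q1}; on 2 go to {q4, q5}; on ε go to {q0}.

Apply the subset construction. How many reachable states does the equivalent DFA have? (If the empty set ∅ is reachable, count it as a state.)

3

Start state of the DFA: {q0, q5} (ε-closure of the NFA start).
{q0, q5} --0--> {q0, q1, q3, q4, q5}  [new]
{q0, q5} --1--> {q0, q1, q2, q3, q4, q5}  [new]
{q0, q5} --2--> {q0, q1, q2, q3, q4, q5}  [seen]
{q0, q1, q3, q4, q5} --0--> {q0, q1, q2, q3, q4, q5}  [seen]
{q0, q1, q3, q4, q5} --1--> {q0, q1, q2, q3, q4, q5}  [seen]
{q0, q1, q3, q4, q5} --2--> {q0, q1, q2, q3, q4, q5}  [seen]
{q0, q1, q2, q3, q4, q5} --0--> {q0, q1, q2, q3, q4, q5}  [seen]
{q0, q1, q2, q3, q4, q5} --1--> {q0, q1, q2, q3, q4, q5}  [seen]
{q0, q1, q2, q3, q4, q5} --2--> {q0, q1, q2, q3, q4, q5}  [seen]
Reachable DFA states: {q0, q5}, {q0, q1, q3, q4, q5}, {q0, q1, q2, q3, q4, q5}.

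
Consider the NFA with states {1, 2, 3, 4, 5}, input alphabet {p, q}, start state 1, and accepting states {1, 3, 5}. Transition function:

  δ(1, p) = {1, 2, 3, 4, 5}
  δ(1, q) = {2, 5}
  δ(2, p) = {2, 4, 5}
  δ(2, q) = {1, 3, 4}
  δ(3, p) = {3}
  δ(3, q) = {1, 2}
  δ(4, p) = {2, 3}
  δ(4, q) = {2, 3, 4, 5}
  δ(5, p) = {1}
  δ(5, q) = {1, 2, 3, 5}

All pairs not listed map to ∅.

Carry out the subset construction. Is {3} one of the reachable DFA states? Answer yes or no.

Start state of the DFA: {1}.
{1} --p--> {1, 2, 3, 4, 5}  [new]
{1} --q--> {2, 5}  [new]
{1, 2, 3, 4, 5} --p--> {1, 2, 3, 4, 5}  [seen]
{1, 2, 3, 4, 5} --q--> {1, 2, 3, 4, 5}  [seen]
{2, 5} --p--> {1, 2, 4, 5}  [new]
{2, 5} --q--> {1, 2, 3, 4, 5}  [seen]
{1, 2, 4, 5} --p--> {1, 2, 3, 4, 5}  [seen]
{1, 2, 4, 5} --q--> {1, 2, 3, 4, 5}  [seen]
Reachable DFA states: {1}, {1, 2, 3, 4, 5}, {2, 5}, {1, 2, 4, 5}.
{3} is not among them.

no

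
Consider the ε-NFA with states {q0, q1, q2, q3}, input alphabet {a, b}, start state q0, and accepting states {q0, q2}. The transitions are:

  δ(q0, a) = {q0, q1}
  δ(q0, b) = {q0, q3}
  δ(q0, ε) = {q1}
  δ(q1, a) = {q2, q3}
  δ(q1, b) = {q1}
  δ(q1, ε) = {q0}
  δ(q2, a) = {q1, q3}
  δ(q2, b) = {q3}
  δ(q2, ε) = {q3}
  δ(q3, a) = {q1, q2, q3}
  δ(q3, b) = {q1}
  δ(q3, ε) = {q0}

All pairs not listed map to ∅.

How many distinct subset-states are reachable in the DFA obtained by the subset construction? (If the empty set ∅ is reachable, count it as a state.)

3

Start state of the DFA: {q0, q1} (ε-closure of the NFA start).
{q0, q1} --a--> {q0, q1, q2, q3}  [new]
{q0, q1} --b--> {q0, q1, q3}  [new]
{q0, q1, q2, q3} --a--> {q0, q1, q2, q3}  [seen]
{q0, q1, q2, q3} --b--> {q0, q1, q3}  [seen]
{q0, q1, q3} --a--> {q0, q1, q2, q3}  [seen]
{q0, q1, q3} --b--> {q0, q1, q3}  [seen]
Reachable DFA states: {q0, q1}, {q0, q1, q2, q3}, {q0, q1, q3}.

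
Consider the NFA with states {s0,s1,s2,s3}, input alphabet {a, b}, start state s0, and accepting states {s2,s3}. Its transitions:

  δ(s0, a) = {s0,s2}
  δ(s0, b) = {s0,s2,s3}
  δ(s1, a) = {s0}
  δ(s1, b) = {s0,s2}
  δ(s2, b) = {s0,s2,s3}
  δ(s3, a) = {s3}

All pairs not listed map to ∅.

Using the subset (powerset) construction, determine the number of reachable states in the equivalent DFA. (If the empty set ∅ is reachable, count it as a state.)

Start state of the DFA: {s0}.
{s0} --a--> {s0,s2}  [new]
{s0} --b--> {s0,s2,s3}  [new]
{s0,s2} --a--> {s0,s2}  [seen]
{s0,s2} --b--> {s0,s2,s3}  [seen]
{s0,s2,s3} --a--> {s0,s2,s3}  [seen]
{s0,s2,s3} --b--> {s0,s2,s3}  [seen]
Reachable DFA states: {s0}, {s0,s2}, {s0,s2,s3}.

3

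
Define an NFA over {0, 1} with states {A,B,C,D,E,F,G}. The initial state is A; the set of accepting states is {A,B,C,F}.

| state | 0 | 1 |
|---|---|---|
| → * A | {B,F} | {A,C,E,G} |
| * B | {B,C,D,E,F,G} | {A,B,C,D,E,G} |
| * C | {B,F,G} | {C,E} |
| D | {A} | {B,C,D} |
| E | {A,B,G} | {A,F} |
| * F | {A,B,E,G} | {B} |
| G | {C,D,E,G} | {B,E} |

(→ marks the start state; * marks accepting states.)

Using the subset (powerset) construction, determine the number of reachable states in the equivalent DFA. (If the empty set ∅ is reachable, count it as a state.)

6

Start state of the DFA: {A}.
{A} --0--> {B,F}  [new]
{A} --1--> {A,C,E,G}  [new]
{B,F} --0--> {A,B,C,D,E,F,G}  [new]
{B,F} --1--> {A,B,C,D,E,G}  [new]
{A,C,E,G} --0--> {A,B,C,D,E,F,G}  [seen]
{A,C,E,G} --1--> {A,B,C,E,F,G}  [new]
{A,B,C,D,E,F,G} --0--> {A,B,C,D,E,F,G}  [seen]
{A,B,C,D,E,F,G} --1--> {A,B,C,D,E,F,G}  [seen]
{A,B,C,D,E,G} --0--> {A,B,C,D,E,F,G}  [seen]
{A,B,C,D,E,G} --1--> {A,B,C,D,E,F,G}  [seen]
{A,B,C,E,F,G} --0--> {A,B,C,D,E,F,G}  [seen]
{A,B,C,E,F,G} --1--> {A,B,C,D,E,F,G}  [seen]
Reachable DFA states: {A}, {B,F}, {A,C,E,G}, {A,B,C,D,E,F,G}, {A,B,C,D,E,G}, {A,B,C,E,F,G}.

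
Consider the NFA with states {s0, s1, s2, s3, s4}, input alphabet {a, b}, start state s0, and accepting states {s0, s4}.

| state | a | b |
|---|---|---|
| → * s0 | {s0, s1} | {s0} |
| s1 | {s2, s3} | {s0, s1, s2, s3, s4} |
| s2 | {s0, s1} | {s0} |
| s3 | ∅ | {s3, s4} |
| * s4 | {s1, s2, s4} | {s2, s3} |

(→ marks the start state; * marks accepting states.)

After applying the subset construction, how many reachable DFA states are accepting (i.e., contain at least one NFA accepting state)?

Start state of the DFA: {s0}.
{s0} --a--> {s0, s1}  [new]
{s0} --b--> {s0}  [seen]
{s0, s1} --a--> {s0, s1, s2, s3}  [new]
{s0, s1} --b--> {s0, s1, s2, s3, s4}  [new]
{s0, s1, s2, s3} --a--> {s0, s1, s2, s3}  [seen]
{s0, s1, s2, s3} --b--> {s0, s1, s2, s3, s4}  [seen]
{s0, s1, s2, s3, s4} --a--> {s0, s1, s2, s3, s4}  [seen]
{s0, s1, s2, s3, s4} --b--> {s0, s1, s2, s3, s4}  [seen]
Reachable DFA states: {s0}, {s0, s1}, {s0, s1, s2, s3}, {s0, s1, s2, s3, s4}.
Accepting DFA states (contain an NFA accepting state): {s0}, {s0, s1}, {s0, s1, s2, s3}, {s0, s1, s2, s3, s4}.

4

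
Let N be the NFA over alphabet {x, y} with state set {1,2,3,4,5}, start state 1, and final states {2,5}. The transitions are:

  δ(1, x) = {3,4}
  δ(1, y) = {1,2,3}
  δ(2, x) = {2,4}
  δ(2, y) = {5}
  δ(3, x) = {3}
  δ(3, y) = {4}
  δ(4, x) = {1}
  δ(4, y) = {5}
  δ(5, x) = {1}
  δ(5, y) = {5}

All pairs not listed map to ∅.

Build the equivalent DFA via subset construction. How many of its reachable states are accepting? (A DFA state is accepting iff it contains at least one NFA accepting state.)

Start state of the DFA: {1}.
{1} --x--> {3,4}  [new]
{1} --y--> {1,2,3}  [new]
{3,4} --x--> {1,3}  [new]
{3,4} --y--> {4,5}  [new]
{1,2,3} --x--> {2,3,4}  [new]
{1,2,3} --y--> {1,2,3,4,5}  [new]
{1,3} --x--> {3,4}  [seen]
{1,3} --y--> {1,2,3,4}  [new]
{4,5} --x--> {1}  [seen]
{4,5} --y--> {5}  [new]
{2,3,4} --x--> {1,2,3,4}  [seen]
{2,3,4} --y--> {4,5}  [seen]
{1,2,3,4,5} --x--> {1,2,3,4}  [seen]
{1,2,3,4,5} --y--> {1,2,3,4,5}  [seen]
{1,2,3,4} --x--> {1,2,3,4}  [seen]
{1,2,3,4} --y--> {1,2,3,4,5}  [seen]
{5} --x--> {1}  [seen]
{5} --y--> {5}  [seen]
Reachable DFA states: {1}, {3,4}, {1,2,3}, {1,3}, {4,5}, {2,3,4}, {1,2,3,4,5}, {1,2,3,4}, {5}.
Accepting DFA states (contain an NFA accepting state): {1,2,3}, {4,5}, {2,3,4}, {1,2,3,4,5}, {1,2,3,4}, {5}.

6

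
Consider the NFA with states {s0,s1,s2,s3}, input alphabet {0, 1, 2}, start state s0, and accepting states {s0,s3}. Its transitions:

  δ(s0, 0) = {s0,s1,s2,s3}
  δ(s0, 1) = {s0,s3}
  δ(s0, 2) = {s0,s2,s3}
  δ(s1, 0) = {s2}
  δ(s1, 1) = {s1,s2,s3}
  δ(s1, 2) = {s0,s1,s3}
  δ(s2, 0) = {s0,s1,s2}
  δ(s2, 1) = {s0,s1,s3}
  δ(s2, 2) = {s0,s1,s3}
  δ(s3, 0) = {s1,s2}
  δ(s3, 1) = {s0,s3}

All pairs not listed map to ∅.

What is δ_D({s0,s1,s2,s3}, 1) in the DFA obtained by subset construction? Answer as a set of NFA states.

δ(s0,1) = {s0,s3}; δ(s1,1) = {s1,s2,s3}; δ(s2,1) = {s0,s1,s3}; δ(s3,1) = {s0,s3}.
Union: {s0,s1,s2,s3}.

{s0,s1,s2,s3}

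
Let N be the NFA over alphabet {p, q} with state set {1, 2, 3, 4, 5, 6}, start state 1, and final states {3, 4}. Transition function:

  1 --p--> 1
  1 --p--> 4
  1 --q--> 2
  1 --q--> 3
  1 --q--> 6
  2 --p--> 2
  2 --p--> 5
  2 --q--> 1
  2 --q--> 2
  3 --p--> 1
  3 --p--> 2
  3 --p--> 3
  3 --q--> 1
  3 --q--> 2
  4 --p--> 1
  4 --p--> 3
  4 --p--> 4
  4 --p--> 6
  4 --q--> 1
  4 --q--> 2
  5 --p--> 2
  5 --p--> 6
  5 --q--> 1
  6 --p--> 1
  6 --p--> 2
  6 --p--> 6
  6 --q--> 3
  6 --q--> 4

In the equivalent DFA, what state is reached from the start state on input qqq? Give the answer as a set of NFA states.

{1, 2, 3, 6}

Start: {1}.
δ(1,q) = {2, 3, 6}.
Union: {2, 3, 6}.
After q: {2, 3, 6}.
δ(2,q) = {1, 2}; δ(3,q) = {1, 2}; δ(6,q) = {3, 4}.
Union: {1, 2, 3, 4}.
After q: {1, 2, 3, 4}.
δ(1,q) = {2, 3, 6}; δ(2,q) = {1, 2}; δ(3,q) = {1, 2}; δ(4,q) = {1, 2}.
Union: {1, 2, 3, 6}.
After q: {1, 2, 3, 6}.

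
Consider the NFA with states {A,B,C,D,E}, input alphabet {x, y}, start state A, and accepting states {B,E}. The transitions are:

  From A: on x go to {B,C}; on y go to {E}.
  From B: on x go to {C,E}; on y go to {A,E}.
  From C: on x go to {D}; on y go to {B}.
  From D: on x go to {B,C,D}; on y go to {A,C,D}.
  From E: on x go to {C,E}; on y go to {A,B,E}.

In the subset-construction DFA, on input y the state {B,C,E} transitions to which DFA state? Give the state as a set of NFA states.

δ(B,y) = {A,E}; δ(C,y) = {B}; δ(E,y) = {A,B,E}.
Union: {A,B,E}.

{A,B,E}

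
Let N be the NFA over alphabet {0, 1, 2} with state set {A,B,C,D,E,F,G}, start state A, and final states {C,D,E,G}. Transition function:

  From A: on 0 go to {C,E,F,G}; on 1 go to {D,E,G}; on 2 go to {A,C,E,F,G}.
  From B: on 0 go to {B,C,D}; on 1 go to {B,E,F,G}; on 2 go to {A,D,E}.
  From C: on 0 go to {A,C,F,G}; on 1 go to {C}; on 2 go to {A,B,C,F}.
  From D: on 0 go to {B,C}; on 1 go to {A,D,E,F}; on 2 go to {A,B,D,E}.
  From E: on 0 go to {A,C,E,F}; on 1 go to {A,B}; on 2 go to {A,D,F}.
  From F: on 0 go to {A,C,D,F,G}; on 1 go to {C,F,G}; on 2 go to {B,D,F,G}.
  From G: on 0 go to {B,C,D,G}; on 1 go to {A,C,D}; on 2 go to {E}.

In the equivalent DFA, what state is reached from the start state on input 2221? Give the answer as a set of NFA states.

Start: {A}.
δ(A,2) = {A,C,E,F,G}.
Union: {A,C,E,F,G}.
After 2: {A,C,E,F,G}.
δ(A,2) = {A,C,E,F,G}; δ(C,2) = {A,B,C,F}; δ(E,2) = {A,D,F}; δ(F,2) = {B,D,F,G}; δ(G,2) = {E}.
Union: {A,B,C,D,E,F,G}.
After 2: {A,B,C,D,E,F,G}.
δ(A,2) = {A,C,E,F,G}; δ(B,2) = {A,D,E}; δ(C,2) = {A,B,C,F}; δ(D,2) = {A,B,D,E}; δ(E,2) = {A,D,F}; δ(F,2) = {B,D,F,G}; δ(G,2) = {E}.
Union: {A,B,C,D,E,F,G}.
After 2: {A,B,C,D,E,F,G}.
δ(A,1) = {D,E,G}; δ(B,1) = {B,E,F,G}; δ(C,1) = {C}; δ(D,1) = {A,D,E,F}; δ(E,1) = {A,B}; δ(F,1) = {C,F,G}; δ(G,1) = {A,C,D}.
Union: {A,B,C,D,E,F,G}.
After 1: {A,B,C,D,E,F,G}.

{A,B,C,D,E,F,G}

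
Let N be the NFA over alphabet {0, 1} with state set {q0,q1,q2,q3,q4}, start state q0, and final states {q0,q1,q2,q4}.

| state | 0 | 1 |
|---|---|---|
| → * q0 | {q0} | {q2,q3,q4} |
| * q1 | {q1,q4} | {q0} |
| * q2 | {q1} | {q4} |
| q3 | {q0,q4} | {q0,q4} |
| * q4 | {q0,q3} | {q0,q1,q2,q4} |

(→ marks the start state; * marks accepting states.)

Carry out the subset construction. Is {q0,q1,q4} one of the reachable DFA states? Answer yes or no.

Start state of the DFA: {q0}.
{q0} --0--> {q0}  [seen]
{q0} --1--> {q2,q3,q4}  [new]
{q2,q3,q4} --0--> {q0,q1,q3,q4}  [new]
{q2,q3,q4} --1--> {q0,q1,q2,q4}  [new]
{q0,q1,q3,q4} --0--> {q0,q1,q3,q4}  [seen]
{q0,q1,q3,q4} --1--> {q0,q1,q2,q3,q4}  [new]
{q0,q1,q2,q4} --0--> {q0,q1,q3,q4}  [seen]
{q0,q1,q2,q4} --1--> {q0,q1,q2,q3,q4}  [seen]
{q0,q1,q2,q3,q4} --0--> {q0,q1,q3,q4}  [seen]
{q0,q1,q2,q3,q4} --1--> {q0,q1,q2,q3,q4}  [seen]
Reachable DFA states: {q0}, {q2,q3,q4}, {q0,q1,q3,q4}, {q0,q1,q2,q4}, {q0,q1,q2,q3,q4}.
{q0,q1,q4} is not among them.

no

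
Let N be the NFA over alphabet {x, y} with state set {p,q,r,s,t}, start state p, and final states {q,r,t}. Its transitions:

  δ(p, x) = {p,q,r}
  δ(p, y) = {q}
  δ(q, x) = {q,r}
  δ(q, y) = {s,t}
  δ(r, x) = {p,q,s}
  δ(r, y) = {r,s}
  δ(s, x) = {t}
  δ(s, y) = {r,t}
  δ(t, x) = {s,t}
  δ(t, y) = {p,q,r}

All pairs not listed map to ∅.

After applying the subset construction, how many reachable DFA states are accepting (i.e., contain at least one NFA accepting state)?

10

Start state of the DFA: {p}.
{p} --x--> {p,q,r}  [new]
{p} --y--> {q}  [new]
{p,q,r} --x--> {p,q,r,s}  [new]
{p,q,r} --y--> {q,r,s,t}  [new]
{q} --x--> {q,r}  [new]
{q} --y--> {s,t}  [new]
{p,q,r,s} --x--> {p,q,r,s,t}  [new]
{p,q,r,s} --y--> {q,r,s,t}  [seen]
{q,r,s,t} --x--> {p,q,r,s,t}  [seen]
{q,r,s,t} --y--> {p,q,r,s,t}  [seen]
{q,r} --x--> {p,q,r,s}  [seen]
{q,r} --y--> {r,s,t}  [new]
{s,t} --x--> {s,t}  [seen]
{s,t} --y--> {p,q,r,t}  [new]
{p,q,r,s,t} --x--> {p,q,r,s,t}  [seen]
{p,q,r,s,t} --y--> {p,q,r,s,t}  [seen]
{r,s,t} --x--> {p,q,s,t}  [new]
{r,s,t} --y--> {p,q,r,s,t}  [seen]
{p,q,r,t} --x--> {p,q,r,s,t}  [seen]
{p,q,r,t} --y--> {p,q,r,s,t}  [seen]
{p,q,s,t} --x--> {p,q,r,s,t}  [seen]
{p,q,s,t} --y--> {p,q,r,s,t}  [seen]
Reachable DFA states: {p}, {p,q,r}, {q}, {p,q,r,s}, {q,r,s,t}, {q,r}, {s,t}, {p,q,r,s,t}, {r,s,t}, {p,q,r,t}, {p,q,s,t}.
Accepting DFA states (contain an NFA accepting state): {p,q,r}, {q}, {p,q,r,s}, {q,r,s,t}, {q,r}, {s,t}, {p,q,r,s,t}, {r,s,t}, {p,q,r,t}, {p,q,s,t}.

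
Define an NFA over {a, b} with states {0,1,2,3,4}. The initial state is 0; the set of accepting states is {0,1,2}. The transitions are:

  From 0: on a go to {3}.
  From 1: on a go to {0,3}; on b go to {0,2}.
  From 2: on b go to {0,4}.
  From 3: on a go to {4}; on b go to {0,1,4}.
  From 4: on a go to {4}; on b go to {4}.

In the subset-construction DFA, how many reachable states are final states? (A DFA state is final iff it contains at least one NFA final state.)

5

Start state of the DFA: {0}.
{0} --a--> {3}  [new]
{0} --b--> ∅  [new]
{3} --a--> {4}  [new]
{3} --b--> {0,1,4}  [new]
∅ --a--> ∅  [seen]
∅ --b--> ∅  [seen]
{4} --a--> {4}  [seen]
{4} --b--> {4}  [seen]
{0,1,4} --a--> {0,3,4}  [new]
{0,1,4} --b--> {0,2,4}  [new]
{0,3,4} --a--> {3,4}  [new]
{0,3,4} --b--> {0,1,4}  [seen]
{0,2,4} --a--> {3,4}  [seen]
{0,2,4} --b--> {0,4}  [new]
{3,4} --a--> {4}  [seen]
{3,4} --b--> {0,1,4}  [seen]
{0,4} --a--> {3,4}  [seen]
{0,4} --b--> {4}  [seen]
Reachable DFA states: {0}, {3}, ∅, {4}, {0,1,4}, {0,3,4}, {0,2,4}, {3,4}, {0,4}.
Accepting DFA states (contain an NFA accepting state): {0}, {0,1,4}, {0,3,4}, {0,2,4}, {0,4}.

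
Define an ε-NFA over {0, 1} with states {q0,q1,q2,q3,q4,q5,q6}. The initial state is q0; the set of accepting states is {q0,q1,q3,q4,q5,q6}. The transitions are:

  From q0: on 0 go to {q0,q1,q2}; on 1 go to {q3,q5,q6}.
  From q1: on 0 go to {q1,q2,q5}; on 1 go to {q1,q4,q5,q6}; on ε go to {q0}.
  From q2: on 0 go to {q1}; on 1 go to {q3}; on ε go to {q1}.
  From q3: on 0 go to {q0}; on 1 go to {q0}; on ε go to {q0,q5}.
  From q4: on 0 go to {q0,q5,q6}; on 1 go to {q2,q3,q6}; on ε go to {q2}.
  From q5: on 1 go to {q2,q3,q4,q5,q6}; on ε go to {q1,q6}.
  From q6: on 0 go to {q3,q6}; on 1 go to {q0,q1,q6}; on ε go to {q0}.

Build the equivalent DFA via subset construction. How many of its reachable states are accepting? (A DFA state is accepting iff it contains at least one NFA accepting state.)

6

Start state of the DFA: {q0} (ε-closure of the NFA start).
{q0} --0--> {q0,q1,q2}  [new]
{q0} --1--> {q0,q1,q3,q5,q6}  [new]
{q0,q1,q2} --0--> {q0,q1,q2,q5,q6}  [new]
{q0,q1,q2} --1--> {q0,q1,q2,q3,q4,q5,q6}  [new]
{q0,q1,q3,q5,q6} --0--> {q0,q1,q2,q3,q5,q6}  [new]
{q0,q1,q3,q5,q6} --1--> {q0,q1,q2,q3,q4,q5,q6}  [seen]
{q0,q1,q2,q5,q6} --0--> {q0,q1,q2,q3,q5,q6}  [seen]
{q0,q1,q2,q5,q6} --1--> {q0,q1,q2,q3,q4,q5,q6}  [seen]
{q0,q1,q2,q3,q4,q5,q6} --0--> {q0,q1,q2,q3,q5,q6}  [seen]
{q0,q1,q2,q3,q4,q5,q6} --1--> {q0,q1,q2,q3,q4,q5,q6}  [seen]
{q0,q1,q2,q3,q5,q6} --0--> {q0,q1,q2,q3,q5,q6}  [seen]
{q0,q1,q2,q3,q5,q6} --1--> {q0,q1,q2,q3,q4,q5,q6}  [seen]
Reachable DFA states: {q0}, {q0,q1,q2}, {q0,q1,q3,q5,q6}, {q0,q1,q2,q5,q6}, {q0,q1,q2,q3,q4,q5,q6}, {q0,q1,q2,q3,q5,q6}.
Accepting DFA states (contain an NFA accepting state): {q0}, {q0,q1,q2}, {q0,q1,q3,q5,q6}, {q0,q1,q2,q5,q6}, {q0,q1,q2,q3,q4,q5,q6}, {q0,q1,q2,q3,q5,q6}.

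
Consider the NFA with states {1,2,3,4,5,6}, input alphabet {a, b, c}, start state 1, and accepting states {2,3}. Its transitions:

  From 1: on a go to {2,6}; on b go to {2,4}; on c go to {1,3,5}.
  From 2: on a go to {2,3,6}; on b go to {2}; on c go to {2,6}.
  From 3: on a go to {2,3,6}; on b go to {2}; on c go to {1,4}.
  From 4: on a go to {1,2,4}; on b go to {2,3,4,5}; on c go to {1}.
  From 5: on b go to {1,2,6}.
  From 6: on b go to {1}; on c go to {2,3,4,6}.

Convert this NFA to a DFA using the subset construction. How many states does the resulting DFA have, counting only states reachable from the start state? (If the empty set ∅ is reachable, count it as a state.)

16

Start state of the DFA: {1}.
{1} --a--> {2,6}  [new]
{1} --b--> {2,4}  [new]
{1} --c--> {1,3,5}  [new]
{2,6} --a--> {2,3,6}  [new]
{2,6} --b--> {1,2}  [new]
{2,6} --c--> {2,3,4,6}  [new]
{2,4} --a--> {1,2,3,4,6}  [new]
{2,4} --b--> {2,3,4,5}  [new]
{2,4} --c--> {1,2,6}  [new]
{1,3,5} --a--> {2,3,6}  [seen]
{1,3,5} --b--> {1,2,4,6}  [new]
{1,3,5} --c--> {1,3,4,5}  [new]
{2,3,6} --a--> {2,3,6}  [seen]
{2,3,6} --b--> {1,2}  [seen]
{2,3,6} --c--> {1,2,3,4,6}  [seen]
{1,2} --a--> {2,3,6}  [seen]
{1,2} --b--> {2,4}  [seen]
{1,2} --c--> {1,2,3,5,6}  [new]
{2,3,4,6} --a--> {1,2,3,4,6}  [seen]
{2,3,4,6} --b--> {1,2,3,4,5}  [new]
{2,3,4,6} --c--> {1,2,3,4,6}  [seen]
{1,2,3,4,6} --a--> {1,2,3,4,6}  [seen]
{1,2,3,4,6} --b--> {1,2,3,4,5}  [seen]
{1,2,3,4,6} --c--> {1,2,3,4,5,6}  [new]
{2,3,4,5} --a--> {1,2,3,4,6}  [seen]
{2,3,4,5} --b--> {1,2,3,4,5,6}  [seen]
{2,3,4,5} --c--> {1,2,4,6}  [seen]
{1,2,6} --a--> {2,3,6}  [seen]
{1,2,6} --b--> {1,2,4}  [new]
{1,2,6} --c--> {1,2,3,4,5,6}  [seen]
{1,2,4,6} --a--> {1,2,3,4,6}  [seen]
{1,2,4,6} --b--> {1,2,3,4,5}  [seen]
{1,2,4,6} --c--> {1,2,3,4,5,6}  [seen]
{1,3,4,5} --a--> {1,2,3,4,6}  [seen]
{1,3,4,5} --b--> {1,2,3,4,5,6}  [seen]
{1,3,4,5} --c--> {1,3,4,5}  [seen]
{1,2,3,5,6} --a--> {2,3,6}  [seen]
{1,2,3,5,6} --b--> {1,2,4,6}  [seen]
{1,2,3,5,6} --c--> {1,2,3,4,5,6}  [seen]
{1,2,3,4,5} --a--> {1,2,3,4,6}  [seen]
{1,2,3,4,5} --b--> {1,2,3,4,5,6}  [seen]
{1,2,3,4,5} --c--> {1,2,3,4,5,6}  [seen]
{1,2,3,4,5,6} --a--> {1,2,3,4,6}  [seen]
{1,2,3,4,5,6} --b--> {1,2,3,4,5,6}  [seen]
{1,2,3,4,5,6} --c--> {1,2,3,4,5,6}  [seen]
{1,2,4} --a--> {1,2,3,4,6}  [seen]
{1,2,4} --b--> {2,3,4,5}  [seen]
{1,2,4} --c--> {1,2,3,5,6}  [seen]
Reachable DFA states: {1}, {2,6}, {2,4}, {1,3,5}, {2,3,6}, {1,2}, {2,3,4,6}, {1,2,3,4,6}, {2,3,4,5}, {1,2,6}, {1,2,4,6}, {1,3,4,5}, {1,2,3,5,6}, {1,2,3,4,5}, {1,2,3,4,5,6}, {1,2,4}.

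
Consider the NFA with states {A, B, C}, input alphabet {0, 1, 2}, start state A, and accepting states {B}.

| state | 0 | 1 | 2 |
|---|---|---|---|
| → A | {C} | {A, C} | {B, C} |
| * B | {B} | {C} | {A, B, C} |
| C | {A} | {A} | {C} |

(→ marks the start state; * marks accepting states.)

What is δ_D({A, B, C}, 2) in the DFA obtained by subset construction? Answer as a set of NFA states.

{A, B, C}

δ(A,2) = {B, C}; δ(B,2) = {A, B, C}; δ(C,2) = {C}.
Union: {A, B, C}.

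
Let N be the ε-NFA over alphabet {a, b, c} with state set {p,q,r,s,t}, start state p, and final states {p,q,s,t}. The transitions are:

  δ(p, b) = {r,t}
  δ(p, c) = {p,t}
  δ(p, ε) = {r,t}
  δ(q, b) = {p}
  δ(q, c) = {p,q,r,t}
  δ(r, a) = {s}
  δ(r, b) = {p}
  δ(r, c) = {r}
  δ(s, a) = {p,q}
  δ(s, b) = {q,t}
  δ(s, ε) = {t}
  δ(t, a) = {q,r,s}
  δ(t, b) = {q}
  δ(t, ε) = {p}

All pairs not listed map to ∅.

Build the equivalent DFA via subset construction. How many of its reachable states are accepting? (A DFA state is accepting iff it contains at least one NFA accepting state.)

3

Start state of the DFA: {p,r,t} (ε-closure of the NFA start).
{p,r,t} --a--> {p,q,r,s,t}  [new]
{p,r,t} --b--> {p,q,r,t}  [new]
{p,r,t} --c--> {p,r,t}  [seen]
{p,q,r,s,t} --a--> {p,q,r,s,t}  [seen]
{p,q,r,s,t} --b--> {p,q,r,t}  [seen]
{p,q,r,s,t} --c--> {p,q,r,t}  [seen]
{p,q,r,t} --a--> {p,q,r,s,t}  [seen]
{p,q,r,t} --b--> {p,q,r,t}  [seen]
{p,q,r,t} --c--> {p,q,r,t}  [seen]
Reachable DFA states: {p,r,t}, {p,q,r,s,t}, {p,q,r,t}.
Accepting DFA states (contain an NFA accepting state): {p,r,t}, {p,q,r,s,t}, {p,q,r,t}.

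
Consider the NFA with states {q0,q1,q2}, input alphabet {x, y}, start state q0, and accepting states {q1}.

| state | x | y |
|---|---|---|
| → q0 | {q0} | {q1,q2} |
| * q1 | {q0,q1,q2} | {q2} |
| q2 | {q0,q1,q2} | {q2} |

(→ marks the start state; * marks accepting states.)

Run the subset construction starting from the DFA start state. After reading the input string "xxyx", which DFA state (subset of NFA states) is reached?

Start: {q0}.
δ(q0,x) = {q0}.
Union: {q0}.
After x: {q0}.
δ(q0,x) = {q0}.
Union: {q0}.
After x: {q0}.
δ(q0,y) = {q1,q2}.
Union: {q1,q2}.
After y: {q1,q2}.
δ(q1,x) = {q0,q1,q2}; δ(q2,x) = {q0,q1,q2}.
Union: {q0,q1,q2}.
After x: {q0,q1,q2}.

{q0,q1,q2}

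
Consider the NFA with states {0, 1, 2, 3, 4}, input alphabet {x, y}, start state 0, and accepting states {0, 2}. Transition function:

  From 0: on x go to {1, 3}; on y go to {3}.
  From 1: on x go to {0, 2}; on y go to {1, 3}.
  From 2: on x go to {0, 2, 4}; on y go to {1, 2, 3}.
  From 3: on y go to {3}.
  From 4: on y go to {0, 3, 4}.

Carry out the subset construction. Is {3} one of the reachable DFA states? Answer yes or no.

Start state of the DFA: {0}.
{0} --x--> {1, 3}  [new]
{0} --y--> {3}  [new]
{1, 3} --x--> {0, 2}  [new]
{1, 3} --y--> {1, 3}  [seen]
{3} --x--> ∅  [new]
{3} --y--> {3}  [seen]
{0, 2} --x--> {0, 1, 2, 3, 4}  [new]
{0, 2} --y--> {1, 2, 3}  [new]
∅ --x--> ∅  [seen]
∅ --y--> ∅  [seen]
{0, 1, 2, 3, 4} --x--> {0, 1, 2, 3, 4}  [seen]
{0, 1, 2, 3, 4} --y--> {0, 1, 2, 3, 4}  [seen]
{1, 2, 3} --x--> {0, 2, 4}  [new]
{1, 2, 3} --y--> {1, 2, 3}  [seen]
{0, 2, 4} --x--> {0, 1, 2, 3, 4}  [seen]
{0, 2, 4} --y--> {0, 1, 2, 3, 4}  [seen]
Reachable DFA states: {0}, {1, 3}, {3}, {0, 2}, ∅, {0, 1, 2, 3, 4}, {1, 2, 3}, {0, 2, 4}.
{3} is among them.

yes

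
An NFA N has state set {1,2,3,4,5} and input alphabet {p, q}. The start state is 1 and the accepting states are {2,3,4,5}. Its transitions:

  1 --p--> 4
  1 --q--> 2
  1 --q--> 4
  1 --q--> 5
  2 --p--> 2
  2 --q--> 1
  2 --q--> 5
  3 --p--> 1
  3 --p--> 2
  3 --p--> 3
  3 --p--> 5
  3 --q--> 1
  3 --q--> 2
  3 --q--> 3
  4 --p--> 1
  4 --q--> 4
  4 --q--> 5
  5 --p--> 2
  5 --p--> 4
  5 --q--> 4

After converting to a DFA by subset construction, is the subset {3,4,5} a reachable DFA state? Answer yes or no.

no

Start state of the DFA: {1}.
{1} --p--> {4}  [new]
{1} --q--> {2,4,5}  [new]
{4} --p--> {1}  [seen]
{4} --q--> {4,5}  [new]
{2,4,5} --p--> {1,2,4}  [new]
{2,4,5} --q--> {1,4,5}  [new]
{4,5} --p--> {1,2,4}  [seen]
{4,5} --q--> {4,5}  [seen]
{1,2,4} --p--> {1,2,4}  [seen]
{1,2,4} --q--> {1,2,4,5}  [new]
{1,4,5} --p--> {1,2,4}  [seen]
{1,4,5} --q--> {2,4,5}  [seen]
{1,2,4,5} --p--> {1,2,4}  [seen]
{1,2,4,5} --q--> {1,2,4,5}  [seen]
Reachable DFA states: {1}, {4}, {2,4,5}, {4,5}, {1,2,4}, {1,4,5}, {1,2,4,5}.
{3,4,5} is not among them.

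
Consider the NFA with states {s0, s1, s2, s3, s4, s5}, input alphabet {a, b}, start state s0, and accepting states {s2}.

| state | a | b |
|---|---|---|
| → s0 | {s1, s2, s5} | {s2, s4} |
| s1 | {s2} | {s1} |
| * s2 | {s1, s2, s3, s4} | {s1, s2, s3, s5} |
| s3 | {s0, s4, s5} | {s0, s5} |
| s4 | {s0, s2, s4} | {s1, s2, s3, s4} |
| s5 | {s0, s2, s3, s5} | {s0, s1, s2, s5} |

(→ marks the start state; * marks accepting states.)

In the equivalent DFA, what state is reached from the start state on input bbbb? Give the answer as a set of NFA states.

{s0, s1, s2, s3, s4, s5}

Start: {s0}.
δ(s0,b) = {s2, s4}.
Union: {s2, s4}.
After b: {s2, s4}.
δ(s2,b) = {s1, s2, s3, s5}; δ(s4,b) = {s1, s2, s3, s4}.
Union: {s1, s2, s3, s4, s5}.
After b: {s1, s2, s3, s4, s5}.
δ(s1,b) = {s1}; δ(s2,b) = {s1, s2, s3, s5}; δ(s3,b) = {s0, s5}; δ(s4,b) = {s1, s2, s3, s4}; δ(s5,b) = {s0, s1, s2, s5}.
Union: {s0, s1, s2, s3, s4, s5}.
After b: {s0, s1, s2, s3, s4, s5}.
δ(s0,b) = {s2, s4}; δ(s1,b) = {s1}; δ(s2,b) = {s1, s2, s3, s5}; δ(s3,b) = {s0, s5}; δ(s4,b) = {s1, s2, s3, s4}; δ(s5,b) = {s0, s1, s2, s5}.
Union: {s0, s1, s2, s3, s4, s5}.
After b: {s0, s1, s2, s3, s4, s5}.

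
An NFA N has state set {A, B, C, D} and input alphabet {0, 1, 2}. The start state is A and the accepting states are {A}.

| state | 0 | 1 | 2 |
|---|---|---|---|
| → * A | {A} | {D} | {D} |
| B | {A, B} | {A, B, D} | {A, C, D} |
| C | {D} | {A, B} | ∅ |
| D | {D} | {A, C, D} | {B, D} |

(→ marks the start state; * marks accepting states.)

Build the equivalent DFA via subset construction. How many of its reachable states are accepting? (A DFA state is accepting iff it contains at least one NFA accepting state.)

Start state of the DFA: {A}.
{A} --0--> {A}  [seen]
{A} --1--> {D}  [new]
{A} --2--> {D}  [seen]
{D} --0--> {D}  [seen]
{D} --1--> {A, C, D}  [new]
{D} --2--> {B, D}  [new]
{A, C, D} --0--> {A, D}  [new]
{A, C, D} --1--> {A, B, C, D}  [new]
{A, C, D} --2--> {B, D}  [seen]
{B, D} --0--> {A, B, D}  [new]
{B, D} --1--> {A, B, C, D}  [seen]
{B, D} --2--> {A, B, C, D}  [seen]
{A, D} --0--> {A, D}  [seen]
{A, D} --1--> {A, C, D}  [seen]
{A, D} --2--> {B, D}  [seen]
{A, B, C, D} --0--> {A, B, D}  [seen]
{A, B, C, D} --1--> {A, B, C, D}  [seen]
{A, B, C, D} --2--> {A, B, C, D}  [seen]
{A, B, D} --0--> {A, B, D}  [seen]
{A, B, D} --1--> {A, B, C, D}  [seen]
{A, B, D} --2--> {A, B, C, D}  [seen]
Reachable DFA states: {A}, {D}, {A, C, D}, {B, D}, {A, D}, {A, B, C, D}, {A, B, D}.
Accepting DFA states (contain an NFA accepting state): {A}, {A, C, D}, {A, D}, {A, B, C, D}, {A, B, D}.

5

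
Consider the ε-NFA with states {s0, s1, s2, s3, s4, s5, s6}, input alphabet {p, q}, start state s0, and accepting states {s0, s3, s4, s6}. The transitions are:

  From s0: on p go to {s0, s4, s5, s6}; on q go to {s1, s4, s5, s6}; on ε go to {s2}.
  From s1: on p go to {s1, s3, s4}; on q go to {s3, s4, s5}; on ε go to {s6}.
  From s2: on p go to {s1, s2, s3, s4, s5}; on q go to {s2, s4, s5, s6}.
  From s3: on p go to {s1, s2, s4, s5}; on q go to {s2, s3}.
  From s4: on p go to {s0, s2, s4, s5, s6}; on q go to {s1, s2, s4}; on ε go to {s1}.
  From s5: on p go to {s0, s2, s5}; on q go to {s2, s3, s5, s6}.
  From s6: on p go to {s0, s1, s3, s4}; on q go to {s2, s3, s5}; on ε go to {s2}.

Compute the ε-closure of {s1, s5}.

{s1, s2, s5, s6}

Begin with {s1, s5}.
s1 →ε {s6}; add s6.
s6 →ε {s2}; add s2.
ε-closure = {s1, s2, s5, s6}.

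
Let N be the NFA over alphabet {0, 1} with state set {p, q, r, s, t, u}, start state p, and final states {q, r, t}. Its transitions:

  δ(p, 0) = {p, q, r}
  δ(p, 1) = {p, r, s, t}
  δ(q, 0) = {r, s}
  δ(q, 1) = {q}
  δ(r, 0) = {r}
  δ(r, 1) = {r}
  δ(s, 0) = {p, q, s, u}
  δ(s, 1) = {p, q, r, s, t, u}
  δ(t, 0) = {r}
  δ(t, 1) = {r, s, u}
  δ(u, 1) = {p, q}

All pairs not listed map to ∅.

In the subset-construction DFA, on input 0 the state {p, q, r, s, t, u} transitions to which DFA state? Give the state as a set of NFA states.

δ(p,0) = {p, q, r}; δ(q,0) = {r, s}; δ(r,0) = {r}; δ(s,0) = {p, q, s, u}; δ(t,0) = {r}; δ(u,0) = ∅.
Union: {p, q, r, s, u}.

{p, q, r, s, u}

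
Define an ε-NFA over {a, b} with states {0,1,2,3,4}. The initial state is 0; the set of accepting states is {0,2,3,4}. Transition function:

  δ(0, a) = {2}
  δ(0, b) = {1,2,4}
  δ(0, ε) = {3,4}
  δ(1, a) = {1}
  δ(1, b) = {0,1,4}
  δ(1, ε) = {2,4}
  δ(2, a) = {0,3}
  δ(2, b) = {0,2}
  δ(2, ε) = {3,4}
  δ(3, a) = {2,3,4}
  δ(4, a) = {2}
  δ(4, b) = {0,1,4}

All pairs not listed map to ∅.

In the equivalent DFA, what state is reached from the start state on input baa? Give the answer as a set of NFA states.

Start: {0,3,4}.
δ(0,b) = {1,2,4}; δ(3,b) = ∅; δ(4,b) = {0,1,4}.
Union: {0,1,2,4}.
ε-closure gives {0,1,2,3,4}.
After b: {0,1,2,3,4}.
δ(0,a) = {2}; δ(1,a) = {1}; δ(2,a) = {0,3}; δ(3,a) = {2,3,4}; δ(4,a) = {2}.
Union: {0,1,2,3,4}.
After a: {0,1,2,3,4}.
δ(0,a) = {2}; δ(1,a) = {1}; δ(2,a) = {0,3}; δ(3,a) = {2,3,4}; δ(4,a) = {2}.
Union: {0,1,2,3,4}.
After a: {0,1,2,3,4}.

{0,1,2,3,4}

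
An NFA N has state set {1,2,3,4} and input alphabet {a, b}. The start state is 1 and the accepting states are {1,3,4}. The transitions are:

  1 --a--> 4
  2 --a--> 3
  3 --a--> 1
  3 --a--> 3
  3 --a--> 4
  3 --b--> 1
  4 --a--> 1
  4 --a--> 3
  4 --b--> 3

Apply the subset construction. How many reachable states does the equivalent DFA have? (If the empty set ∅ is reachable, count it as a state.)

Start state of the DFA: {1}.
{1} --a--> {4}  [new]
{1} --b--> ∅  [new]
{4} --a--> {1,3}  [new]
{4} --b--> {3}  [new]
∅ --a--> ∅  [seen]
∅ --b--> ∅  [seen]
{1,3} --a--> {1,3,4}  [new]
{1,3} --b--> {1}  [seen]
{3} --a--> {1,3,4}  [seen]
{3} --b--> {1}  [seen]
{1,3,4} --a--> {1,3,4}  [seen]
{1,3,4} --b--> {1,3}  [seen]
Reachable DFA states: {1}, {4}, ∅, {1,3}, {3}, {1,3,4}.

6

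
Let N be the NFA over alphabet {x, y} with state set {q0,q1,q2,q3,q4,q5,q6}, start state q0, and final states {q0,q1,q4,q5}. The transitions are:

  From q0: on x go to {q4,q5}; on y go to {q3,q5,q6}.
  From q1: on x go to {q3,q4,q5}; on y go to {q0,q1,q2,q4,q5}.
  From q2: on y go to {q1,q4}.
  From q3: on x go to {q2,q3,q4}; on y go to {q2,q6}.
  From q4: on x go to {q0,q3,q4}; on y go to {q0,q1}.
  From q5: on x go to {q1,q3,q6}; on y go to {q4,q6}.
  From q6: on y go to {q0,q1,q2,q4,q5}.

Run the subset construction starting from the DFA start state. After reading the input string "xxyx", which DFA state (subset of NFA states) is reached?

{q0,q1,q2,q3,q4,q5,q6}

Start: {q0}.
δ(q0,x) = {q4,q5}.
Union: {q4,q5}.
After x: {q4,q5}.
δ(q4,x) = {q0,q3,q4}; δ(q5,x) = {q1,q3,q6}.
Union: {q0,q1,q3,q4,q6}.
After x: {q0,q1,q3,q4,q6}.
δ(q0,y) = {q3,q5,q6}; δ(q1,y) = {q0,q1,q2,q4,q5}; δ(q3,y) = {q2,q6}; δ(q4,y) = {q0,q1}; δ(q6,y) = {q0,q1,q2,q4,q5}.
Union: {q0,q1,q2,q3,q4,q5,q6}.
After y: {q0,q1,q2,q3,q4,q5,q6}.
δ(q0,x) = {q4,q5}; δ(q1,x) = {q3,q4,q5}; δ(q2,x) = ∅; δ(q3,x) = {q2,q3,q4}; δ(q4,x) = {q0,q3,q4}; δ(q5,x) = {q1,q3,q6}; δ(q6,x) = ∅.
Union: {q0,q1,q2,q3,q4,q5,q6}.
After x: {q0,q1,q2,q3,q4,q5,q6}.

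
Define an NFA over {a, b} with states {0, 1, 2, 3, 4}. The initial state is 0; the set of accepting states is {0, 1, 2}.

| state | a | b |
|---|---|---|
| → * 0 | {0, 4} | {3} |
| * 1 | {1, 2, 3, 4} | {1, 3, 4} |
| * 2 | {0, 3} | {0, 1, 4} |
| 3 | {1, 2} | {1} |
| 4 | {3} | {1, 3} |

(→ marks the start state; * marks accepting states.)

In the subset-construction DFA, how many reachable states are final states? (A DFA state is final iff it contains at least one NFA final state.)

Start state of the DFA: {0}.
{0} --a--> {0, 4}  [new]
{0} --b--> {3}  [new]
{0, 4} --a--> {0, 3, 4}  [new]
{0, 4} --b--> {1, 3}  [new]
{3} --a--> {1, 2}  [new]
{3} --b--> {1}  [new]
{0, 3, 4} --a--> {0, 1, 2, 3, 4}  [new]
{0, 3, 4} --b--> {1, 3}  [seen]
{1, 3} --a--> {1, 2, 3, 4}  [new]
{1, 3} --b--> {1, 3, 4}  [new]
{1, 2} --a--> {0, 1, 2, 3, 4}  [seen]
{1, 2} --b--> {0, 1, 3, 4}  [new]
{1} --a--> {1, 2, 3, 4}  [seen]
{1} --b--> {1, 3, 4}  [seen]
{0, 1, 2, 3, 4} --a--> {0, 1, 2, 3, 4}  [seen]
{0, 1, 2, 3, 4} --b--> {0, 1, 3, 4}  [seen]
{1, 2, 3, 4} --a--> {0, 1, 2, 3, 4}  [seen]
{1, 2, 3, 4} --b--> {0, 1, 3, 4}  [seen]
{1, 3, 4} --a--> {1, 2, 3, 4}  [seen]
{1, 3, 4} --b--> {1, 3, 4}  [seen]
{0, 1, 3, 4} --a--> {0, 1, 2, 3, 4}  [seen]
{0, 1, 3, 4} --b--> {1, 3, 4}  [seen]
Reachable DFA states: {0}, {0, 4}, {3}, {0, 3, 4}, {1, 3}, {1, 2}, {1}, {0, 1, 2, 3, 4}, {1, 2, 3, 4}, {1, 3, 4}, {0, 1, 3, 4}.
Accepting DFA states (contain an NFA accepting state): {0}, {0, 4}, {0, 3, 4}, {1, 3}, {1, 2}, {1}, {0, 1, 2, 3, 4}, {1, 2, 3, 4}, {1, 3, 4}, {0, 1, 3, 4}.

10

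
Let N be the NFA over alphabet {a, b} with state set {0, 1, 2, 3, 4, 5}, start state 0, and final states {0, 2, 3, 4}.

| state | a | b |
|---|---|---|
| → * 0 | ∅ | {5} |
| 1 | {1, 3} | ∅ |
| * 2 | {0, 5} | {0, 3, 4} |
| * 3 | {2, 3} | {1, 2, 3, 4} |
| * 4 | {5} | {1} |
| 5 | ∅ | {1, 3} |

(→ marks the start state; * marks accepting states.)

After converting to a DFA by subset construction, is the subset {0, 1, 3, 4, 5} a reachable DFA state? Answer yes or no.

Start state of the DFA: {0}.
{0} --a--> ∅  [new]
{0} --b--> {5}  [new]
∅ --a--> ∅  [seen]
∅ --b--> ∅  [seen]
{5} --a--> ∅  [seen]
{5} --b--> {1, 3}  [new]
{1, 3} --a--> {1, 2, 3}  [new]
{1, 3} --b--> {1, 2, 3, 4}  [new]
{1, 2, 3} --a--> {0, 1, 2, 3, 5}  [new]
{1, 2, 3} --b--> {0, 1, 2, 3, 4}  [new]
{1, 2, 3, 4} --a--> {0, 1, 2, 3, 5}  [seen]
{1, 2, 3, 4} --b--> {0, 1, 2, 3, 4}  [seen]
{0, 1, 2, 3, 5} --a--> {0, 1, 2, 3, 5}  [seen]
{0, 1, 2, 3, 5} --b--> {0, 1, 2, 3, 4, 5}  [new]
{0, 1, 2, 3, 4} --a--> {0, 1, 2, 3, 5}  [seen]
{0, 1, 2, 3, 4} --b--> {0, 1, 2, 3, 4, 5}  [seen]
{0, 1, 2, 3, 4, 5} --a--> {0, 1, 2, 3, 5}  [seen]
{0, 1, 2, 3, 4, 5} --b--> {0, 1, 2, 3, 4, 5}  [seen]
Reachable DFA states: {0}, ∅, {5}, {1, 3}, {1, 2, 3}, {1, 2, 3, 4}, {0, 1, 2, 3, 5}, {0, 1, 2, 3, 4}, {0, 1, 2, 3, 4, 5}.
{0, 1, 3, 4, 5} is not among them.

no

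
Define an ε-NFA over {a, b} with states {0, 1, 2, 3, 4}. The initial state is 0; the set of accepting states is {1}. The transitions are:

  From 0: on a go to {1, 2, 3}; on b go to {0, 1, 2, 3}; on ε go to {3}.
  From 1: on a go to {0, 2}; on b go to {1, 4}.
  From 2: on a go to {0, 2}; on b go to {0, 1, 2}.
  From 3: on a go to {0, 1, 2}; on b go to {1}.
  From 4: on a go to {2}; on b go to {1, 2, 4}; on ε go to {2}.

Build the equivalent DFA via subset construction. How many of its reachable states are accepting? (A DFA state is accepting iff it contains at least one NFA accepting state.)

Start state of the DFA: {0, 3} (ε-closure of the NFA start).
{0, 3} --a--> {0, 1, 2, 3}  [new]
{0, 3} --b--> {0, 1, 2, 3}  [seen]
{0, 1, 2, 3} --a--> {0, 1, 2, 3}  [seen]
{0, 1, 2, 3} --b--> {0, 1, 2, 3, 4}  [new]
{0, 1, 2, 3, 4} --a--> {0, 1, 2, 3}  [seen]
{0, 1, 2, 3, 4} --b--> {0, 1, 2, 3, 4}  [seen]
Reachable DFA states: {0, 3}, {0, 1, 2, 3}, {0, 1, 2, 3, 4}.
Accepting DFA states (contain an NFA accepting state): {0, 1, 2, 3}, {0, 1, 2, 3, 4}.

2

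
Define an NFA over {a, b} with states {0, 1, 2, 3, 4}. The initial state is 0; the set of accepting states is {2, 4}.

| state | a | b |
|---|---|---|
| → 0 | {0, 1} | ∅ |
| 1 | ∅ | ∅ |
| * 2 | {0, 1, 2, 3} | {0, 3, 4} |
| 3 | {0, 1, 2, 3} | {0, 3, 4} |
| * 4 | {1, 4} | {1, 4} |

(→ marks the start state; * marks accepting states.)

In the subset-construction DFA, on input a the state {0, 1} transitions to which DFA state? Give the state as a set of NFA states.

δ(0,a) = {0, 1}; δ(1,a) = ∅.
Union: {0, 1}.

{0, 1}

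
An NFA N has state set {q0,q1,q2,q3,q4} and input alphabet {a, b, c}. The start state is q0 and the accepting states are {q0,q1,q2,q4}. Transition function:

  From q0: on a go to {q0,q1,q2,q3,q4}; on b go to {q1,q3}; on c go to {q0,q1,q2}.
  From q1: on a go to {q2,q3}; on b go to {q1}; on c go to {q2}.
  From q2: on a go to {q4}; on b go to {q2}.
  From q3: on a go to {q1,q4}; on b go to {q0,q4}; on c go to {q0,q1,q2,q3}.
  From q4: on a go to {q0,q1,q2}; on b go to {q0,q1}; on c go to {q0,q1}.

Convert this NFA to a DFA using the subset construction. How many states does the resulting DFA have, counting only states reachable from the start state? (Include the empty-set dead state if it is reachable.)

Start state of the DFA: {q0}.
{q0} --a--> {q0,q1,q2,q3,q4}  [new]
{q0} --b--> {q1,q3}  [new]
{q0} --c--> {q0,q1,q2}  [new]
{q0,q1,q2,q3,q4} --a--> {q0,q1,q2,q3,q4}  [seen]
{q0,q1,q2,q3,q4} --b--> {q0,q1,q2,q3,q4}  [seen]
{q0,q1,q2,q3,q4} --c--> {q0,q1,q2,q3}  [new]
{q1,q3} --a--> {q1,q2,q3,q4}  [new]
{q1,q3} --b--> {q0,q1,q4}  [new]
{q1,q3} --c--> {q0,q1,q2,q3}  [seen]
{q0,q1,q2} --a--> {q0,q1,q2,q3,q4}  [seen]
{q0,q1,q2} --b--> {q1,q2,q3}  [new]
{q0,q1,q2} --c--> {q0,q1,q2}  [seen]
{q0,q1,q2,q3} --a--> {q0,q1,q2,q3,q4}  [seen]
{q0,q1,q2,q3} --b--> {q0,q1,q2,q3,q4}  [seen]
{q0,q1,q2,q3} --c--> {q0,q1,q2,q3}  [seen]
{q1,q2,q3,q4} --a--> {q0,q1,q2,q3,q4}  [seen]
{q1,q2,q3,q4} --b--> {q0,q1,q2,q4}  [new]
{q1,q2,q3,q4} --c--> {q0,q1,q2,q3}  [seen]
{q0,q1,q4} --a--> {q0,q1,q2,q3,q4}  [seen]
{q0,q1,q4} --b--> {q0,q1,q3}  [new]
{q0,q1,q4} --c--> {q0,q1,q2}  [seen]
{q1,q2,q3} --a--> {q1,q2,q3,q4}  [seen]
{q1,q2,q3} --b--> {q0,q1,q2,q4}  [seen]
{q1,q2,q3} --c--> {q0,q1,q2,q3}  [seen]
{q0,q1,q2,q4} --a--> {q0,q1,q2,q3,q4}  [seen]
{q0,q1,q2,q4} --b--> {q0,q1,q2,q3}  [seen]
{q0,q1,q2,q4} --c--> {q0,q1,q2}  [seen]
{q0,q1,q3} --a--> {q0,q1,q2,q3,q4}  [seen]
{q0,q1,q3} --b--> {q0,q1,q3,q4}  [new]
{q0,q1,q3} --c--> {q0,q1,q2,q3}  [seen]
{q0,q1,q3,q4} --a--> {q0,q1,q2,q3,q4}  [seen]
{q0,q1,q3,q4} --b--> {q0,q1,q3,q4}  [seen]
{q0,q1,q3,q4} --c--> {q0,q1,q2,q3}  [seen]
Reachable DFA states: {q0}, {q0,q1,q2,q3,q4}, {q1,q3}, {q0,q1,q2}, {q0,q1,q2,q3}, {q1,q2,q3,q4}, {q0,q1,q4}, {q1,q2,q3}, {q0,q1,q2,q4}, {q0,q1,q3}, {q0,q1,q3,q4}.

11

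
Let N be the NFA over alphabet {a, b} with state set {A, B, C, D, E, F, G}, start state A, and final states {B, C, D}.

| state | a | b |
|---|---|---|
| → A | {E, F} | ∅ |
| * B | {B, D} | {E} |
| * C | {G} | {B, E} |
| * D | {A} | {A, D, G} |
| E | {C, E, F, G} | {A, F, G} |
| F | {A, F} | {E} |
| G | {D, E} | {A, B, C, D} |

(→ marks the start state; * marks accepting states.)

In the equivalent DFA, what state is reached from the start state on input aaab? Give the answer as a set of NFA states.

Start: {A}.
δ(A,a) = {E, F}.
Union: {E, F}.
After a: {E, F}.
δ(E,a) = {C, E, F, G}; δ(F,a) = {A, F}.
Union: {A, C, E, F, G}.
After a: {A, C, E, F, G}.
δ(A,a) = {E, F}; δ(C,a) = {G}; δ(E,a) = {C, E, F, G}; δ(F,a) = {A, F}; δ(G,a) = {D, E}.
Union: {A, C, D, E, F, G}.
After a: {A, C, D, E, F, G}.
δ(A,b) = ∅; δ(C,b) = {B, E}; δ(D,b) = {A, D, G}; δ(E,b) = {A, F, G}; δ(F,b) = {E}; δ(G,b) = {A, B, C, D}.
Union: {A, B, C, D, E, F, G}.
After b: {A, B, C, D, E, F, G}.

{A, B, C, D, E, F, G}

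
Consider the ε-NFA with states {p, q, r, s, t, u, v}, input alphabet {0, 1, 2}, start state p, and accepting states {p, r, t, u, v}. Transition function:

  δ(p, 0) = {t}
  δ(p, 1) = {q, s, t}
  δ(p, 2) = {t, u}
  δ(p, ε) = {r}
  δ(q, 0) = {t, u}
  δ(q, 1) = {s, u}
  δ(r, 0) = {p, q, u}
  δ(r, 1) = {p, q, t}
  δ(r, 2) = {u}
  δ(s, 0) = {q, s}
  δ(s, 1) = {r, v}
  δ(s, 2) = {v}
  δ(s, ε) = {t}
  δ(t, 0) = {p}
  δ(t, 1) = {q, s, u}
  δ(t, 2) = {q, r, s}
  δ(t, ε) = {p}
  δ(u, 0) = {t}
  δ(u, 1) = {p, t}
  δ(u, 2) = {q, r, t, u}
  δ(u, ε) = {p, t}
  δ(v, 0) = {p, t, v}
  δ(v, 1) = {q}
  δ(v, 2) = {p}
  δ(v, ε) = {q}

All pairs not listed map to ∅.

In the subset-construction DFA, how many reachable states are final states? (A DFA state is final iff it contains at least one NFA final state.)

Start state of the DFA: {p, r} (ε-closure of the NFA start).
{p, r} --0--> {p, q, r, t, u}  [new]
{p, r} --1--> {p, q, r, s, t}  [new]
{p, r} --2--> {p, r, t, u}  [new]
{p, q, r, t, u} --0--> {p, q, r, t, u}  [seen]
{p, q, r, t, u} --1--> {p, q, r, s, t, u}  [new]
{p, q, r, t, u} --2--> {p, q, r, s, t, u}  [seen]
{p, q, r, s, t} --0--> {p, q, r, s, t, u}  [seen]
{p, q, r, s, t} --1--> {p, q, r, s, t, u, v}  [new]
{p, q, r, s, t} --2--> {p, q, r, s, t, u, v}  [seen]
{p, r, t, u} --0--> {p, q, r, t, u}  [seen]
{p, r, t, u} --1--> {p, q, r, s, t, u}  [seen]
{p, r, t, u} --2--> {p, q, r, s, t, u}  [seen]
{p, q, r, s, t, u} --0--> {p, q, r, s, t, u}  [seen]
{p, q, r, s, t, u} --1--> {p, q, r, s, t, u, v}  [seen]
{p, q, r, s, t, u} --2--> {p, q, r, s, t, u, v}  [seen]
{p, q, r, s, t, u, v} --0--> {p, q, r, s, t, u, v}  [seen]
{p, q, r, s, t, u, v} --1--> {p, q, r, s, t, u, v}  [seen]
{p, q, r, s, t, u, v} --2--> {p, q, r, s, t, u, v}  [seen]
Reachable DFA states: {p, r}, {p, q, r, t, u}, {p, q, r, s, t}, {p, r, t, u}, {p, q, r, s, t, u}, {p, q, r, s, t, u, v}.
Accepting DFA states (contain an NFA accepting state): {p, r}, {p, q, r, t, u}, {p, q, r, s, t}, {p, r, t, u}, {p, q, r, s, t, u}, {p, q, r, s, t, u, v}.

6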